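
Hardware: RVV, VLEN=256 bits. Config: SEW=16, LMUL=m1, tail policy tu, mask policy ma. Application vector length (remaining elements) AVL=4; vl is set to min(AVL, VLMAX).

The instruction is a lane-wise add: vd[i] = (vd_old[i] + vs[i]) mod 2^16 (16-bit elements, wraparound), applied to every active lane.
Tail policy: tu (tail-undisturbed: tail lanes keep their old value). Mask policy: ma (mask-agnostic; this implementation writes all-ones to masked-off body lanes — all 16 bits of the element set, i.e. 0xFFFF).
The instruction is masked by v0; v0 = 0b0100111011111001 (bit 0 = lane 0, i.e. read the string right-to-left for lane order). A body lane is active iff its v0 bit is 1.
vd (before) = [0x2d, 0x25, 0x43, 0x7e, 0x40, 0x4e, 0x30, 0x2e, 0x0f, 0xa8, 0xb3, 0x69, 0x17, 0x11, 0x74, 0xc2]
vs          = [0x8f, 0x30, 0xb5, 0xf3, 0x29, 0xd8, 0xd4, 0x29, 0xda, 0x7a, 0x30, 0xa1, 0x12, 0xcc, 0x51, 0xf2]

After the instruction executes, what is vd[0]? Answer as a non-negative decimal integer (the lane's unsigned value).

vd[0] = 188

VLMAX = VLEN×LMUL/SEW = 256×1/16 = 16
AVL=4 ≤ VLMAX=16, so vl = 4
  i=0: add(0x2d,0x8f) → 188
  i=1: mask-off/ones → 65535
  i=2: mask-off/ones → 65535
  i=3: add(0x7e,0xf3) → 369
  i=4: tail/keep → 64
  i=5: tail/keep → 78
  i=6: tail/keep → 48
  i=7: tail/keep → 46
  i=8: tail/keep → 15
  i=9: tail/keep → 168
  i=10: tail/keep → 179
  i=11: tail/keep → 105
  i=12: tail/keep → 23
  i=13: tail/keep → 17
  i=14: tail/keep → 116
  i=15: tail/keep → 194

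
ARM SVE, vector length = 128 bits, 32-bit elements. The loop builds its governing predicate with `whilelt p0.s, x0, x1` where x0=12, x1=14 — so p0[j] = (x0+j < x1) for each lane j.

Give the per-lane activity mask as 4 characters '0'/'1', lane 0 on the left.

128-bit reg / 32-bit elem → 4 lanes
whilelt: lane j active iff 12+j < 14 → j < 2 → 2 active
bits (lane 0 leftmost): 1100

predicate = 1100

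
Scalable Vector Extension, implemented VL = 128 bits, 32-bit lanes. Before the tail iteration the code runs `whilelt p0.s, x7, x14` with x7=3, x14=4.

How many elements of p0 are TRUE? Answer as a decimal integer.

lane count: 128 div 32 = 4
p0[j] = (3+j < 4); true for j=0..0 → 1 lanes set

vl = 1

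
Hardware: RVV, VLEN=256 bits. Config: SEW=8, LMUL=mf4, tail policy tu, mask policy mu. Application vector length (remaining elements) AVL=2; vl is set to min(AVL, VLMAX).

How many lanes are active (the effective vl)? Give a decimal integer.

vl = 2

lanes per group: 256·1/4/8 = 8
vl = min(AVL, VLMAX) = min(2, 8) = 2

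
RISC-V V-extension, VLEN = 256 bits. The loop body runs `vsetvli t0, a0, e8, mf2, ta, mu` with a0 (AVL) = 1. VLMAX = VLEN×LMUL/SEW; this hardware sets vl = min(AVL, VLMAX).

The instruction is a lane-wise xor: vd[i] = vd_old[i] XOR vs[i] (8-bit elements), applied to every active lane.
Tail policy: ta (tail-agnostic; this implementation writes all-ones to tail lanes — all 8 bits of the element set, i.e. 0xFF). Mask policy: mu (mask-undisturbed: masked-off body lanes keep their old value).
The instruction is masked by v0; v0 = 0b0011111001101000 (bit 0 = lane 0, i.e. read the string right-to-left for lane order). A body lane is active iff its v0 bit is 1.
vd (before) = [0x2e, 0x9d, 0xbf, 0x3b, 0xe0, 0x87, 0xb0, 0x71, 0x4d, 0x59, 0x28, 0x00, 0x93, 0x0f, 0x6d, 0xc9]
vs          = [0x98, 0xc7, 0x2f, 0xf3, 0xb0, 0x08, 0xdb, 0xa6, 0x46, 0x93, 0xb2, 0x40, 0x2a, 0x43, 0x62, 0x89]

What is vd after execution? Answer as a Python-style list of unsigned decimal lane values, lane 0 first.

vd = [46, 255, 255, 255, 255, 255, 255, 255, 255, 255, 255, 255, 255, 255, 255, 255]

VLMAX = VLEN×LMUL/SEW = 256×1/2/8 = 16
vl ← min(1, 16) = 1
vd[0] mask-off/keep -> 0x2e
vd[1] tail/ones -> 0xff
vd[2] tail/ones -> 0xff
vd[3] tail/ones -> 0xff
vd[4] tail/ones -> 0xff
vd[5] tail/ones -> 0xff
vd[6] tail/ones -> 0xff
vd[7] tail/ones -> 0xff
vd[8] tail/ones -> 0xff
vd[9] tail/ones -> 0xff
vd[10] tail/ones -> 0xff
vd[11] tail/ones -> 0xff
vd[12] tail/ones -> 0xff
vd[13] tail/ones -> 0xff
vd[14] tail/ones -> 0xff
vd[15] tail/ones -> 0xff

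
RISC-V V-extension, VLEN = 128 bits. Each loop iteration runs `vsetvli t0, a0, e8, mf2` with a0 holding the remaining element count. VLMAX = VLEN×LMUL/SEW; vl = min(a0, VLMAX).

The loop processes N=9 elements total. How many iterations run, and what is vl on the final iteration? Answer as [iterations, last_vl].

VLMAX = VLEN×LMUL/SEW = 128×1/2/8 = 8
iterations = ceil(9/8) = 2; final-pass vl = 1

[iterations, last_vl] = [2, 1]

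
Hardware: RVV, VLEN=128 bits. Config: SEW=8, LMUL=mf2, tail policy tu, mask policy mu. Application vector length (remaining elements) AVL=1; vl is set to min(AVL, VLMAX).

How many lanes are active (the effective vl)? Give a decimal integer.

vl = 1

VLMAX = (128 × 1/2) / 8 = 8 lanes
vl = min(AVL, VLMAX) = min(1, 8) = 1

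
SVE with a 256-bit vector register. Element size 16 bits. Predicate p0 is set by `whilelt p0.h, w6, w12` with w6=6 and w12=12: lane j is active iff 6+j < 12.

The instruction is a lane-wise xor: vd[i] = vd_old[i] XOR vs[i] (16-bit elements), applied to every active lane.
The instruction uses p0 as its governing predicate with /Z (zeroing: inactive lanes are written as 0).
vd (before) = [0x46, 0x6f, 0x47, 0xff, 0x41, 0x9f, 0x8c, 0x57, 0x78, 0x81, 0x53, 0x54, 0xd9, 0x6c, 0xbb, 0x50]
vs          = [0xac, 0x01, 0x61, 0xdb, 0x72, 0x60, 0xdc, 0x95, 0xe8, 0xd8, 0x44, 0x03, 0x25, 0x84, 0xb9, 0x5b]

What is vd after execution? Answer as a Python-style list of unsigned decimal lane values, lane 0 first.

lane count: 256 div 16 = 16
whilelt: lane j active iff 6+j < 12 → j < 6 → 6 active
lane  0: xor(0x46,0xac) ⇒ 0xea
lane  1: xor(0x6f,0x01) ⇒ 0x6e
lane  2: xor(0x47,0x61) ⇒ 0x26
lane  3: xor(0xff,0xdb) ⇒ 0x24
lane  4: xor(0x41,0x72) ⇒ 0x33
lane  5: xor(0x9f,0x60) ⇒ 0xff
lane  6: tail/zero ⇒ 0x00
lane  7: tail/zero ⇒ 0x00
lane  8: tail/zero ⇒ 0x00
lane  9: tail/zero ⇒ 0x00
lane 10: tail/zero ⇒ 0x00
lane 11: tail/zero ⇒ 0x00
lane 12: tail/zero ⇒ 0x00
lane 13: tail/zero ⇒ 0x00
lane 14: tail/zero ⇒ 0x00
lane 15: tail/zero ⇒ 0x00

vd = [234, 110, 38, 36, 51, 255, 0, 0, 0, 0, 0, 0, 0, 0, 0, 0]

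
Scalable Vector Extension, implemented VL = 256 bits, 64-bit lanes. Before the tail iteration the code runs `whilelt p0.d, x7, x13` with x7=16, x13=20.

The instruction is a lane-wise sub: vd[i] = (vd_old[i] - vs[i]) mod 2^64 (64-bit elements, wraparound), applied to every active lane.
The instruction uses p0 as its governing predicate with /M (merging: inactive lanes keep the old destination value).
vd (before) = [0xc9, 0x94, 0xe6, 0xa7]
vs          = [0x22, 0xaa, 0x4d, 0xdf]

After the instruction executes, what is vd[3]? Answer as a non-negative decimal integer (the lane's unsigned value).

register lanes = 256/64 = 4
p0[j] = (16+j < 20); true for j=0..3 → 4 lanes set
  i=0: sub(0xc9,0x22) → 167
  i=1: sub(0x94,0xaa) → 18446744073709551594
  i=2: sub(0xe6,0x4d) → 153
  i=3: sub(0xa7,0xdf) → 18446744073709551560

vd[3] = 18446744073709551560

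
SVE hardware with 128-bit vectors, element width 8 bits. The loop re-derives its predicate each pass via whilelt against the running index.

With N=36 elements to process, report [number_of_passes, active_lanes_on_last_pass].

[iterations, last_vl] = [3, 4]

128-bit reg / 8-bit elem → 16 lanes
iterations = ceil(36/16) = 3; final-pass vl = 4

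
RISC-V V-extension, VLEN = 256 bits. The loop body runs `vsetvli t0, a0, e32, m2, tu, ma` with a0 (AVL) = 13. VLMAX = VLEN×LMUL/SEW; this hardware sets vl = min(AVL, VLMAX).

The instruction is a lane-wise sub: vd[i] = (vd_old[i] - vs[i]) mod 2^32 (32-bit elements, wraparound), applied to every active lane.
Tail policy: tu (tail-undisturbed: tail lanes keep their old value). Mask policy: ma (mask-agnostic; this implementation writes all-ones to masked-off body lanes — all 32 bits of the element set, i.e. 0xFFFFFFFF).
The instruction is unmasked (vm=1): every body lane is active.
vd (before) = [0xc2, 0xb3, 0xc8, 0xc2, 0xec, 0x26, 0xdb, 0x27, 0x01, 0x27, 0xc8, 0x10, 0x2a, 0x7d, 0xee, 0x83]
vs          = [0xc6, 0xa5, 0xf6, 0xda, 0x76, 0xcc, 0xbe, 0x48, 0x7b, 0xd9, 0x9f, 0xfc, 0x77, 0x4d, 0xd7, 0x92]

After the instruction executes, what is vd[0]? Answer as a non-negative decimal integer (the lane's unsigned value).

VLMAX = (256 × 2) / 32 = 16 lanes
vl = min(AVL, VLMAX) = min(13, 16) = 13
  i=0: sub(0xc2,0xc6) → 4294967292
  i=1: sub(0xb3,0xa5) → 14
  i=2: sub(0xc8,0xf6) → 4294967250
  i=3: sub(0xc2,0xda) → 4294967272
  i=4: sub(0xec,0x76) → 118
  i=5: sub(0x26,0xcc) → 4294967130
  i=6: sub(0xdb,0xbe) → 29
  i=7: sub(0x27,0x48) → 4294967263
  i=8: sub(0x01,0x7b) → 4294967174
  i=9: sub(0x27,0xd9) → 4294967118
  i=10: sub(0xc8,0x9f) → 41
  i=11: sub(0x10,0xfc) → 4294967060
  i=12: sub(0x2a,0x77) → 4294967219
  i=13: tail/keep → 125
  i=14: tail/keep → 238
  i=15: tail/keep → 131

vd[0] = 4294967292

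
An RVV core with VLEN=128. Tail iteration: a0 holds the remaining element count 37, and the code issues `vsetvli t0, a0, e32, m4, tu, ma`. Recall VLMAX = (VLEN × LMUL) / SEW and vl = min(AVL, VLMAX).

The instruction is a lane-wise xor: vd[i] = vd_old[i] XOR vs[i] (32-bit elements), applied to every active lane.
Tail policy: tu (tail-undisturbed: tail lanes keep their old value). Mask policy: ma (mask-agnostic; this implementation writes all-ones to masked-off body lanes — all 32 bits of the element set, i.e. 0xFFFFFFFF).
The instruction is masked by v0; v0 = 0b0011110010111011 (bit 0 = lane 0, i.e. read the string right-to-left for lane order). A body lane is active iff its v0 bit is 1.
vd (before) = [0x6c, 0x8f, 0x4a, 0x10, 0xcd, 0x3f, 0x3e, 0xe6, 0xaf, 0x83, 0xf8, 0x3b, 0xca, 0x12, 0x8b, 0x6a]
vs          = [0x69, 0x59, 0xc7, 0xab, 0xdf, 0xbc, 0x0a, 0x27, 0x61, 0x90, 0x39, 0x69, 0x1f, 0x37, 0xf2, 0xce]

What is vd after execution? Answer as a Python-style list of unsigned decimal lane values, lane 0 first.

VLMAX = VLEN×LMUL/SEW = 128×4/32 = 16
vl = min(AVL, VLMAX) = min(37, 16) = 16
[0] xor(0x6c,0x69) = 0x05
[1] xor(0x8f,0x59) = 0xd6
[2] mask-off/ones = 0xffffffff
[3] xor(0x10,0xab) = 0xbb
[4] xor(0xcd,0xdf) = 0x12
[5] xor(0x3f,0xbc) = 0x83
[6] mask-off/ones = 0xffffffff
[7] xor(0xe6,0x27) = 0xc1
[8] mask-off/ones = 0xffffffff
[9] mask-off/ones = 0xffffffff
[10] xor(0xf8,0x39) = 0xc1
[11] xor(0x3b,0x69) = 0x52
[12] xor(0xca,0x1f) = 0xd5
[13] xor(0x12,0x37) = 0x25
[14] mask-off/ones = 0xffffffff
[15] mask-off/ones = 0xffffffff

vd = [5, 214, 4294967295, 187, 18, 131, 4294967295, 193, 4294967295, 4294967295, 193, 82, 213, 37, 4294967295, 4294967295]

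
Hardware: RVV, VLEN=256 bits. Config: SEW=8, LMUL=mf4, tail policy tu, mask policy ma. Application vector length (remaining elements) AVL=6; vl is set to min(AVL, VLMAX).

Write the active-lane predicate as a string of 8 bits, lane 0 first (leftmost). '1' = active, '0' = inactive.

VLMAX = (256 × 1/4) / 8 = 8 lanes
vl ← min(6, 8) = 6
bits (lane 0 leftmost): 11111100

predicate = 11111100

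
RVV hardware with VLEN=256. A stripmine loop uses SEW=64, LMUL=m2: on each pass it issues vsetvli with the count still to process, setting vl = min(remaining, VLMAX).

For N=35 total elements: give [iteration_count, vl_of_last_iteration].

VLMAX = VLEN×LMUL/SEW = 256×2/64 = 8
N=35: ⌈35/8⌉ = 5 iters; last vl = 35 − 4×8 = 3

[iterations, last_vl] = [5, 3]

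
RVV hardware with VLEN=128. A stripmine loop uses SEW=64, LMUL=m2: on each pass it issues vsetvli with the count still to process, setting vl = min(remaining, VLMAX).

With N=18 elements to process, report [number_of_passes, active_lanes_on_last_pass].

lanes per group: 128·2/64 = 4
N=18: ⌈18/4⌉ = 5 iters; last vl = 18 − 4×4 = 2

[iterations, last_vl] = [5, 2]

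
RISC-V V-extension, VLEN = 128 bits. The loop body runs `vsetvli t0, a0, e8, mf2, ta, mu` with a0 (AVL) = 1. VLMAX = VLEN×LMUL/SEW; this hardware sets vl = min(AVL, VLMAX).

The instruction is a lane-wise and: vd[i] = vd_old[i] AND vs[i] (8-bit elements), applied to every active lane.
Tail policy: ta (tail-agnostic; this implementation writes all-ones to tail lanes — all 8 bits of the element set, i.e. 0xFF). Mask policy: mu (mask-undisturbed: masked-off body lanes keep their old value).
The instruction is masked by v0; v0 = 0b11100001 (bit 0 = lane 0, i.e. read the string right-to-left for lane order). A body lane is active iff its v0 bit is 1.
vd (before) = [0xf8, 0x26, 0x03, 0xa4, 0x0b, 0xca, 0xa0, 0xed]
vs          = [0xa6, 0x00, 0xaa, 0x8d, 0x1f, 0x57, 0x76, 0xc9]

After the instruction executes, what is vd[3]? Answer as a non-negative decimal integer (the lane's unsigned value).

VLMAX = VLEN×LMUL/SEW = 128×1/2/8 = 8
vl ← min(1, 8) = 1
[0] and(0xf8,0xa6) = 0xa0
[1] tail/ones = 0xff
[2] tail/ones = 0xff
[3] tail/ones = 0xff
[4] tail/ones = 0xff
[5] tail/ones = 0xff
[6] tail/ones = 0xff
[7] tail/ones = 0xff

vd[3] = 255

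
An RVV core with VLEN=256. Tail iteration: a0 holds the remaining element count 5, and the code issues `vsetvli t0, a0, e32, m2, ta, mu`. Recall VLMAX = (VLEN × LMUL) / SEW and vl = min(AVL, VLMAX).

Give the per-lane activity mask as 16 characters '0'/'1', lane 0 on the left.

VLMAX = VLEN×LMUL/SEW = 256×2/32 = 16
AVL=5 ≤ VLMAX=16, so vl = 5
bits (lane 0 leftmost): 1111100000000000

predicate = 1111100000000000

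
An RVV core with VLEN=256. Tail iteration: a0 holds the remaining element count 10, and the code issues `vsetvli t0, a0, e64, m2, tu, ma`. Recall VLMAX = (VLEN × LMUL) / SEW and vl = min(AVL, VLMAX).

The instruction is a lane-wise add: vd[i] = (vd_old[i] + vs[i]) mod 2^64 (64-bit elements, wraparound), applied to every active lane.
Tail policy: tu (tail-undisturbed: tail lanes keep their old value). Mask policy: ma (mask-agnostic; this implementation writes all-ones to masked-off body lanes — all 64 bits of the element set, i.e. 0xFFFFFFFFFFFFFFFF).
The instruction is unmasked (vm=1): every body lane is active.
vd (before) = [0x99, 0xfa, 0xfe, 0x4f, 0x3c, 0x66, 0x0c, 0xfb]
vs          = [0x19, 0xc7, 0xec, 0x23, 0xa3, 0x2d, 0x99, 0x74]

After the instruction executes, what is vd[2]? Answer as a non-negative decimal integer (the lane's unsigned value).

lanes per group: 256·2/64 = 8
vl = min(AVL, VLMAX) = min(10, 8) = 8
lane  0: add(0x99,0x19) ⇒ 0xb2
lane  1: add(0xfa,0xc7) ⇒ 0x1c1
lane  2: add(0xfe,0xec) ⇒ 0x1ea
lane  3: add(0x4f,0x23) ⇒ 0x72
lane  4: add(0x3c,0xa3) ⇒ 0xdf
lane  5: add(0x66,0x2d) ⇒ 0x93
lane  6: add(0x0c,0x99) ⇒ 0xa5
lane  7: add(0xfb,0x74) ⇒ 0x16f

vd[2] = 490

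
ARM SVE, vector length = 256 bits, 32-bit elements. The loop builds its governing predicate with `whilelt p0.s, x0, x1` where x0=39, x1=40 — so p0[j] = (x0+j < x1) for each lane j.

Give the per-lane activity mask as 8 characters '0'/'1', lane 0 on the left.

register lanes = 256/32 = 8
whilelt: lane j active iff 39+j < 40 → j < 1 → 1 active
bits (lane 0 leftmost): 10000000

predicate = 10000000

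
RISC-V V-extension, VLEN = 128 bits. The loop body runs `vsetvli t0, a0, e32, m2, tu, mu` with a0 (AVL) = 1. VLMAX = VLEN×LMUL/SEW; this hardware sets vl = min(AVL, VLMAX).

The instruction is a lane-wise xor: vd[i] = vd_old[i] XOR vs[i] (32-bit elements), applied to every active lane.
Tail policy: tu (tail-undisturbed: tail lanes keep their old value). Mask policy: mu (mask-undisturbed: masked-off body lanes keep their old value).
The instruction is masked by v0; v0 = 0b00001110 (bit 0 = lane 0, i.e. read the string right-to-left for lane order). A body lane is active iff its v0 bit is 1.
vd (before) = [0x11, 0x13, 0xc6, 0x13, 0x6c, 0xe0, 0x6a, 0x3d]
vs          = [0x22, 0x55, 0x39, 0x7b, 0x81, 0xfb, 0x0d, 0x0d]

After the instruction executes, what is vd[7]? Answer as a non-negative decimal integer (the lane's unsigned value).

VLMAX = (128 × 2) / 32 = 8 lanes
vl = min(AVL, VLMAX) = min(1, 8) = 1
[0] mask-off/keep = 0x11
[1] tail/keep = 0x13
[2] tail/keep = 0xc6
[3] tail/keep = 0x13
[4] tail/keep = 0x6c
[5] tail/keep = 0xe0
[6] tail/keep = 0x6a
[7] tail/keep = 0x3d

vd[7] = 61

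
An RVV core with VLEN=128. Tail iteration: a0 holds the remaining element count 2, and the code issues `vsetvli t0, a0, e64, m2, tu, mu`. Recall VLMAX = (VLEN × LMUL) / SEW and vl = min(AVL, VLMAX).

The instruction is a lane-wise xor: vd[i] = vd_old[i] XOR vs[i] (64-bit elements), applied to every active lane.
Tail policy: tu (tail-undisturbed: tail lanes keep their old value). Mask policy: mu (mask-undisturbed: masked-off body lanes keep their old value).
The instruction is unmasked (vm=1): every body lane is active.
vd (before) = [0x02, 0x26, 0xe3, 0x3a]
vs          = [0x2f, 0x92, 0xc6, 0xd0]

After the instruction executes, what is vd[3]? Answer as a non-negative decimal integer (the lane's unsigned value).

vd[3] = 58

lanes per group: 128·2/64 = 4
vl ← min(2, 4) = 2
  i=0: xor(0x02,0x2f) → 45
  i=1: xor(0x26,0x92) → 180
  i=2: tail/keep → 227
  i=3: tail/keep → 58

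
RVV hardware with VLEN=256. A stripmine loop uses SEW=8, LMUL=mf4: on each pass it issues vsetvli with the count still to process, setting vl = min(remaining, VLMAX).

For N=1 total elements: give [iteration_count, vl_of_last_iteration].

lanes per group: 256·1/4/8 = 8
N=1: ⌈1/8⌉ = 1 iters; last vl = 1 − 0×8 = 1

[iterations, last_vl] = [1, 1]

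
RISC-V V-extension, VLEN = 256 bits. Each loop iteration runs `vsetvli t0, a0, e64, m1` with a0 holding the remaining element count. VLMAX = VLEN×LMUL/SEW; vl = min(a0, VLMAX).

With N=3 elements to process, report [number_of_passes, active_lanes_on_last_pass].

lanes per group: 256·1/64 = 4
iterations = ceil(3/4) = 1; final-pass vl = 3

[iterations, last_vl] = [1, 3]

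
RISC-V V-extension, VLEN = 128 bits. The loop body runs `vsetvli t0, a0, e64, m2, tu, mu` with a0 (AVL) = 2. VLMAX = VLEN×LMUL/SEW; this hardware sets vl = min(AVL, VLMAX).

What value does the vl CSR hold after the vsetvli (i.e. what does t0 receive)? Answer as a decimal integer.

VLMAX = VLEN×LMUL/SEW = 128×2/64 = 4
AVL=2 ≤ VLMAX=4, so vl = 2

vl = 2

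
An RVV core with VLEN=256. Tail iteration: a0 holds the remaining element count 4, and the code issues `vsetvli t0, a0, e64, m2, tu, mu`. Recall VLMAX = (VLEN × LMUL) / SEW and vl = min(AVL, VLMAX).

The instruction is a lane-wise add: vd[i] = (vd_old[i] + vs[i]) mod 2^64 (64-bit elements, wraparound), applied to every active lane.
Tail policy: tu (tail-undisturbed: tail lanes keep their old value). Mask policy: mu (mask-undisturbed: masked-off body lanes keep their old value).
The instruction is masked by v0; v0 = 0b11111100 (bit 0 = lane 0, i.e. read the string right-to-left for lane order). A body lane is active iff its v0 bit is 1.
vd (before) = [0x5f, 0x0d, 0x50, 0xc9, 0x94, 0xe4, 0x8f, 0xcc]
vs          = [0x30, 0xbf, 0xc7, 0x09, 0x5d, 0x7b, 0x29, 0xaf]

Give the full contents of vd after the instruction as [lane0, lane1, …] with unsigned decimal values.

lanes per group: 256·2/64 = 8
vl = min(AVL, VLMAX) = min(4, 8) = 4
vd[0] mask-off/keep -> 0x5f
vd[1] mask-off/keep -> 0x0d
vd[2] add(0x50,0xc7) -> 0x117
vd[3] add(0xc9,0x09) -> 0xd2
vd[4] tail/keep -> 0x94
vd[5] tail/keep -> 0xe4
vd[6] tail/keep -> 0x8f
vd[7] tail/keep -> 0xcc

vd = [95, 13, 279, 210, 148, 228, 143, 204]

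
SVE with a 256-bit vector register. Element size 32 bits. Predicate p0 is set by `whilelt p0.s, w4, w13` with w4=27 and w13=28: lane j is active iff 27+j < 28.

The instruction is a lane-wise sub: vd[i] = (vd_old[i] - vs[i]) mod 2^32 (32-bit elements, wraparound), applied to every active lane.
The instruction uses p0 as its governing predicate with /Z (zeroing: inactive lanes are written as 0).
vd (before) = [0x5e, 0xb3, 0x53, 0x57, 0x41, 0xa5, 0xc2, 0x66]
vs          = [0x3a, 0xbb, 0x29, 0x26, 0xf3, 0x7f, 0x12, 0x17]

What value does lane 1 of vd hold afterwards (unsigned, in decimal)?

256-bit reg / 32-bit elem → 8 lanes
active while 27+j < 28, i.e. j ∈ [0,1) capped at 8 ⇒ 1
  i=0: sub(0x5e,0x3a) → 36
  i=1: tail/zero → 0
  i=2: tail/zero → 0
  i=3: tail/zero → 0
  i=4: tail/zero → 0
  i=5: tail/zero → 0
  i=6: tail/zero → 0
  i=7: tail/zero → 0

vd[1] = 0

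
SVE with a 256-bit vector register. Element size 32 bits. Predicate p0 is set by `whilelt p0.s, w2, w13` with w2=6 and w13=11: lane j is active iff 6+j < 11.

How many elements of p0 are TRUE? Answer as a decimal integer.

256-bit reg / 32-bit elem → 8 lanes
p0[j] = (6+j < 11); true for j=0..4 → 5 lanes set

vl = 5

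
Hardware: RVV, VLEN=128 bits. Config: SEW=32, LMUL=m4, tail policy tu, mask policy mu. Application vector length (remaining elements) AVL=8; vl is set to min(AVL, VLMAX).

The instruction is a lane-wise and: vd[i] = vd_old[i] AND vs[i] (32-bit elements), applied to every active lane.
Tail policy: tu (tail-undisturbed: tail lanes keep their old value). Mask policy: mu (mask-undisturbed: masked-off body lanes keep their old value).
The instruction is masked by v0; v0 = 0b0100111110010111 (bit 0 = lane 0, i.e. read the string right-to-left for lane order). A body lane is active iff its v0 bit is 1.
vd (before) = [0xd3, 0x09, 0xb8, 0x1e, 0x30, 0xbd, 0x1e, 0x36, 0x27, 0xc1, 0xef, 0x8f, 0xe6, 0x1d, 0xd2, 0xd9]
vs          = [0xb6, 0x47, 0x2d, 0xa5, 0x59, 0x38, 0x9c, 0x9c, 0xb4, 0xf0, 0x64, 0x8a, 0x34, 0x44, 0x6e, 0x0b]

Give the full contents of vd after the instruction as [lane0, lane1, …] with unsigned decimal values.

vd = [146, 1, 40, 30, 16, 189, 30, 20, 39, 193, 239, 143, 230, 29, 210, 217]

lanes per group: 128·4/32 = 16
vl = min(AVL, VLMAX) = min(8, 16) = 8
lane  0: and(0xd3,0xb6) ⇒ 0x92
lane  1: and(0x09,0x47) ⇒ 0x01
lane  2: and(0xb8,0x2d) ⇒ 0x28
lane  3: mask-off/keep ⇒ 0x1e
lane  4: and(0x30,0x59) ⇒ 0x10
lane  5: mask-off/keep ⇒ 0xbd
lane  6: mask-off/keep ⇒ 0x1e
lane  7: and(0x36,0x9c) ⇒ 0x14
lane  8: tail/keep ⇒ 0x27
lane  9: tail/keep ⇒ 0xc1
lane 10: tail/keep ⇒ 0xef
lane 11: tail/keep ⇒ 0x8f
lane 12: tail/keep ⇒ 0xe6
lane 13: tail/keep ⇒ 0x1d
lane 14: tail/keep ⇒ 0xd2
lane 15: tail/keep ⇒ 0xd9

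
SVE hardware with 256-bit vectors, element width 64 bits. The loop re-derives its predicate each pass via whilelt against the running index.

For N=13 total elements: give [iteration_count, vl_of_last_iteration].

[iterations, last_vl] = [4, 1]

register lanes = 256/64 = 4
iterations = ceil(13/4) = 4; final-pass vl = 1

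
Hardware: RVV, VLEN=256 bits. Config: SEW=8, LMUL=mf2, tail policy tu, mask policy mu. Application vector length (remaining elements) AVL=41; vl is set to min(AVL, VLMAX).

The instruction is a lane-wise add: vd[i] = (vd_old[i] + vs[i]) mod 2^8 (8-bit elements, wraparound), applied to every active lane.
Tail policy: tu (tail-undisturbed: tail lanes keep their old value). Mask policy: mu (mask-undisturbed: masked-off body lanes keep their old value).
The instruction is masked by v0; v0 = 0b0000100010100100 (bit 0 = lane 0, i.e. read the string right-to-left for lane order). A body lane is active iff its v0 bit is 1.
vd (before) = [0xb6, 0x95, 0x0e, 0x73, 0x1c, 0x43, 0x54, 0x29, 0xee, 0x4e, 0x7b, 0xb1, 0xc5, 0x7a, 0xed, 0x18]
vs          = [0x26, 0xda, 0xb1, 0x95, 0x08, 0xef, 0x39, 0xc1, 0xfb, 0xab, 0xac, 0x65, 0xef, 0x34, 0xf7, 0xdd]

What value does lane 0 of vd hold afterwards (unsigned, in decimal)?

lanes per group: 256·1/2/8 = 16
AVL=41 > VLMAX=16, so vl = 16
lane  0: mask-off/keep ⇒ 0xb6
lane  1: mask-off/keep ⇒ 0x95
lane  2: add(0x0e,0xb1) ⇒ 0xbf
lane  3: mask-off/keep ⇒ 0x73
lane  4: mask-off/keep ⇒ 0x1c
lane  5: add(0x43,0xef) ⇒ 0x32
lane  6: mask-off/keep ⇒ 0x54
lane  7: add(0x29,0xc1) ⇒ 0xea
lane  8: mask-off/keep ⇒ 0xee
lane  9: mask-off/keep ⇒ 0x4e
lane 10: mask-off/keep ⇒ 0x7b
lane 11: add(0xb1,0x65) ⇒ 0x16
lane 12: mask-off/keep ⇒ 0xc5
lane 13: mask-off/keep ⇒ 0x7a
lane 14: mask-off/keep ⇒ 0xed
lane 15: mask-off/keep ⇒ 0x18

vd[0] = 182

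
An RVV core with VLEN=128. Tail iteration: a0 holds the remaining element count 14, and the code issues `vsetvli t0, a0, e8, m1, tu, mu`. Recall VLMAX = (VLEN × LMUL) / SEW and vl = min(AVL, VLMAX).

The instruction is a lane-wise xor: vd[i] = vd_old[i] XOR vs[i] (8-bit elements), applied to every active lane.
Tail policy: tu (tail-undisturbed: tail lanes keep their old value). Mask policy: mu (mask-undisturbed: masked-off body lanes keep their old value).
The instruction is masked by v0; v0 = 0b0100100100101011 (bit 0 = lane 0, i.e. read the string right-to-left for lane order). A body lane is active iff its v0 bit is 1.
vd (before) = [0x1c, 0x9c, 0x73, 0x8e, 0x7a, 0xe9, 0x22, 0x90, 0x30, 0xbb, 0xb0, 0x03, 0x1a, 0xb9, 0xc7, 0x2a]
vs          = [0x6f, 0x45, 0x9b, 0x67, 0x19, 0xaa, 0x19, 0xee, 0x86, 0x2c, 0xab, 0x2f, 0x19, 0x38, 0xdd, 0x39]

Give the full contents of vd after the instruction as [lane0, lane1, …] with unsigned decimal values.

vd = [115, 217, 115, 233, 122, 67, 34, 144, 182, 187, 176, 44, 26, 185, 199, 42]

VLMAX = (128 × 1) / 8 = 16 lanes
vl ← min(14, 16) = 14
lane  0: xor(0x1c,0x6f) ⇒ 0x73
lane  1: xor(0x9c,0x45) ⇒ 0xd9
lane  2: mask-off/keep ⇒ 0x73
lane  3: xor(0x8e,0x67) ⇒ 0xe9
lane  4: mask-off/keep ⇒ 0x7a
lane  5: xor(0xe9,0xaa) ⇒ 0x43
lane  6: mask-off/keep ⇒ 0x22
lane  7: mask-off/keep ⇒ 0x90
lane  8: xor(0x30,0x86) ⇒ 0xb6
lane  9: mask-off/keep ⇒ 0xbb
lane 10: mask-off/keep ⇒ 0xb0
lane 11: xor(0x03,0x2f) ⇒ 0x2c
lane 12: mask-off/keep ⇒ 0x1a
lane 13: mask-off/keep ⇒ 0xb9
lane 14: tail/keep ⇒ 0xc7
lane 15: tail/keep ⇒ 0x2a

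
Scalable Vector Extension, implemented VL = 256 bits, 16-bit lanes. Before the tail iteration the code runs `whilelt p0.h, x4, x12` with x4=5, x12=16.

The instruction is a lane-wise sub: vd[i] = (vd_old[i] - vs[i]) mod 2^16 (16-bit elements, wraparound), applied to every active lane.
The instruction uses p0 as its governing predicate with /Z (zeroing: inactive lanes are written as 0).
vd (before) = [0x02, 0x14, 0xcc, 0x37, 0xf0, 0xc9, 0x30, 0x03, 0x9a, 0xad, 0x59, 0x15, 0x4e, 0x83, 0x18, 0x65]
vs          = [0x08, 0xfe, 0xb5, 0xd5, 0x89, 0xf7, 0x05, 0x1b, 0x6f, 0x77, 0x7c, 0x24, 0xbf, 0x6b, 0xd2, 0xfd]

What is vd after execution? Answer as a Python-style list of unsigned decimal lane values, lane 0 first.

vd = [65530, 65302, 23, 65378, 103, 65490, 43, 65512, 43, 54, 65501, 0, 0, 0, 0, 0]

256-bit reg / 16-bit elem → 16 lanes
active while 5+j < 16, i.e. j ∈ [0,11) capped at 16 ⇒ 11
[0] sub(0x02,0x08) = 0xfffa
[1] sub(0x14,0xfe) = 0xff16
[2] sub(0xcc,0xb5) = 0x17
[3] sub(0x37,0xd5) = 0xff62
[4] sub(0xf0,0x89) = 0x67
[5] sub(0xc9,0xf7) = 0xffd2
[6] sub(0x30,0x05) = 0x2b
[7] sub(0x03,0x1b) = 0xffe8
[8] sub(0x9a,0x6f) = 0x2b
[9] sub(0xad,0x77) = 0x36
[10] sub(0x59,0x7c) = 0xffdd
[11] tail/zero = 0x00
[12] tail/zero = 0x00
[13] tail/zero = 0x00
[14] tail/zero = 0x00
[15] tail/zero = 0x00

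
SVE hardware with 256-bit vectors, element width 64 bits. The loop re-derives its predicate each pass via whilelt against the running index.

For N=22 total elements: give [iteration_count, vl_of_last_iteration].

[iterations, last_vl] = [6, 2]

register lanes = 256/64 = 4
22 elements at 4/iter → 6 passes, remainder 2 on the last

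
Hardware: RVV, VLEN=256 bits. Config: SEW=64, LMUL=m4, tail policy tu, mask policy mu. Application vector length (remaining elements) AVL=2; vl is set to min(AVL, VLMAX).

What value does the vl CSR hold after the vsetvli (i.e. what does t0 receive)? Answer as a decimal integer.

lanes per group: 256·4/64 = 16
AVL=2 ≤ VLMAX=16, so vl = 2

vl = 2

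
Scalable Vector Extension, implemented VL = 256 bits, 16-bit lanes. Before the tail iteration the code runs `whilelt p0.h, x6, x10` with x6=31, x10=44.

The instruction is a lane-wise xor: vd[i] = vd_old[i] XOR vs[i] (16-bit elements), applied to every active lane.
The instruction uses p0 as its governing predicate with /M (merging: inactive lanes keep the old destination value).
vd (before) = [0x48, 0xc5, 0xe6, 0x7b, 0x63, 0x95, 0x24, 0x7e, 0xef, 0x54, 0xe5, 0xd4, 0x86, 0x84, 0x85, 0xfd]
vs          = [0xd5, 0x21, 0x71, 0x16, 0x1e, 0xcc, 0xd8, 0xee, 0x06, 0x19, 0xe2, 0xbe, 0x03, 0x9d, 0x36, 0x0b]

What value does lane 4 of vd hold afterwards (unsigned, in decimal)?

256-bit reg / 16-bit elem → 16 lanes
p0[j] = (31+j < 44); true for j=0..12 → 13 lanes set
[0] xor(0x48,0xd5) = 0x9d
[1] xor(0xc5,0x21) = 0xe4
[2] xor(0xe6,0x71) = 0x97
[3] xor(0x7b,0x16) = 0x6d
[4] xor(0x63,0x1e) = 0x7d
[5] xor(0x95,0xcc) = 0x59
[6] xor(0x24,0xd8) = 0xfc
[7] xor(0x7e,0xee) = 0x90
[8] xor(0xef,0x06) = 0xe9
[9] xor(0x54,0x19) = 0x4d
[10] xor(0xe5,0xe2) = 0x07
[11] xor(0xd4,0xbe) = 0x6a
[12] xor(0x86,0x03) = 0x85
[13] tail/keep = 0x84
[14] tail/keep = 0x85
[15] tail/keep = 0xfd

vd[4] = 125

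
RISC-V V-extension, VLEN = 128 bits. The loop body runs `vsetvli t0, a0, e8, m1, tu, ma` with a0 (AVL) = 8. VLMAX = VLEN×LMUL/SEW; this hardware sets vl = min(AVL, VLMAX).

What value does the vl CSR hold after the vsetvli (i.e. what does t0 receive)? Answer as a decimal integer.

VLMAX = (128 × 1) / 8 = 16 lanes
vl = min(AVL, VLMAX) = min(8, 16) = 8

vl = 8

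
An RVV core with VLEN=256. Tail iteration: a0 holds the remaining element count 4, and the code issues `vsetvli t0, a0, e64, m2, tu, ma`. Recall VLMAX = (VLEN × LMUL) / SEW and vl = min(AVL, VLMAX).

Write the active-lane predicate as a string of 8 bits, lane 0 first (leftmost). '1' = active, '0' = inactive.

lanes per group: 256·2/64 = 8
vl ← min(4, 8) = 4
bits (lane 0 leftmost): 11110000

predicate = 11110000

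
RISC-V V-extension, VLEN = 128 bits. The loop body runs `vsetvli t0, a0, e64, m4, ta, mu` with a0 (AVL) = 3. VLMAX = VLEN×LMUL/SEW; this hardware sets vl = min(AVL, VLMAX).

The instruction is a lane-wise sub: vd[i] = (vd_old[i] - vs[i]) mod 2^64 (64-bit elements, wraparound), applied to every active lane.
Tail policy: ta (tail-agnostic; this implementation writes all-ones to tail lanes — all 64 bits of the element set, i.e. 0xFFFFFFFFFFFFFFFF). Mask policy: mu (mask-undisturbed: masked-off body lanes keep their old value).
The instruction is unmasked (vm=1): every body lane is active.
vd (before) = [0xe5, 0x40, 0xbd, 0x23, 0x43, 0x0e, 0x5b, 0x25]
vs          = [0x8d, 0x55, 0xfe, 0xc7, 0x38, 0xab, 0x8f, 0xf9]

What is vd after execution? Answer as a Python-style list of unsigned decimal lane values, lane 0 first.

vd = [88, 18446744073709551595, 18446744073709551551, 18446744073709551615, 18446744073709551615, 18446744073709551615, 18446744073709551615, 18446744073709551615]

lanes per group: 128·4/64 = 8
vl ← min(3, 8) = 3
vd[0] sub(0xe5,0x8d) -> 0x58
vd[1] sub(0x40,0x55) -> 0xffffffffffffffeb
vd[2] sub(0xbd,0xfe) -> 0xffffffffffffffbf
vd[3] tail/ones -> 0xffffffffffffffff
vd[4] tail/ones -> 0xffffffffffffffff
vd[5] tail/ones -> 0xffffffffffffffff
vd[6] tail/ones -> 0xffffffffffffffff
vd[7] tail/ones -> 0xffffffffffffffff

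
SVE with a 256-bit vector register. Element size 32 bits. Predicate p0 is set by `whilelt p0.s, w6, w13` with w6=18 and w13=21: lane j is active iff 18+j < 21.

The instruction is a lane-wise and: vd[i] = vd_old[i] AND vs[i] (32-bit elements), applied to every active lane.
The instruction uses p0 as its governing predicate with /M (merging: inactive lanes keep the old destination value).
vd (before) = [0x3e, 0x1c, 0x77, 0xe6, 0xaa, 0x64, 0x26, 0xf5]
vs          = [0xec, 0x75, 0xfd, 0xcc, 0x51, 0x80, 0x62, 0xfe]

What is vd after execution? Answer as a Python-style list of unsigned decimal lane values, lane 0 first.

256-bit reg / 32-bit elem → 8 lanes
whilelt: lane j active iff 18+j < 21 → j < 3 → 3 active
lane  0: and(0x3e,0xec) ⇒ 0x2c
lane  1: and(0x1c,0x75) ⇒ 0x14
lane  2: and(0x77,0xfd) ⇒ 0x75
lane  3: tail/keep ⇒ 0xe6
lane  4: tail/keep ⇒ 0xaa
lane  5: tail/keep ⇒ 0x64
lane  6: tail/keep ⇒ 0x26
lane  7: tail/keep ⇒ 0xf5

vd = [44, 20, 117, 230, 170, 100, 38, 245]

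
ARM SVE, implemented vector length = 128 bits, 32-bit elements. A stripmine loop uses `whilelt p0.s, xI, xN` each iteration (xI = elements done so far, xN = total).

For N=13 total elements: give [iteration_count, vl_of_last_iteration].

lane count: 128 div 32 = 4
13 elements at 4/iter → 4 passes, remainder 1 on the last

[iterations, last_vl] = [4, 1]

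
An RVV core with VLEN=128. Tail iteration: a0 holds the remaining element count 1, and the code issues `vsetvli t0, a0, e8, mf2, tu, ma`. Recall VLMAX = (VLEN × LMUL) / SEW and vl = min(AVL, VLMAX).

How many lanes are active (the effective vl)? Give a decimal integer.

vl = 1

VLMAX = VLEN×LMUL/SEW = 128×1/2/8 = 8
vl = min(AVL, VLMAX) = min(1, 8) = 1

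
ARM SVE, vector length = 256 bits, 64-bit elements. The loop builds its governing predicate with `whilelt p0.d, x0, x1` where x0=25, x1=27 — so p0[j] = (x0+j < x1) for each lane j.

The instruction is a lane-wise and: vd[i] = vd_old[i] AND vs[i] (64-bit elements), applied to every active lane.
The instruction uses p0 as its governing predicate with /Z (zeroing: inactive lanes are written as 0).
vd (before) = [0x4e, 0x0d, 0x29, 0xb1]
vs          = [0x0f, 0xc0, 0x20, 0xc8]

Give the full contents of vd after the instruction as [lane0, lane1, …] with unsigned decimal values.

256-bit reg / 64-bit elem → 4 lanes
active while 25+j < 27, i.e. j ∈ [0,2) capped at 4 ⇒ 2
  i=0: and(0x4e,0x0f) → 14
  i=1: and(0x0d,0xc0) → 0
  i=2: tail/zero → 0
  i=3: tail/zero → 0

vd = [14, 0, 0, 0]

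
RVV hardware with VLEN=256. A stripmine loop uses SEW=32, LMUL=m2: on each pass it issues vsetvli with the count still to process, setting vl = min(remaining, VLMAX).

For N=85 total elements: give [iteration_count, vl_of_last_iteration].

VLMAX = (256 × 2) / 32 = 16 lanes
iterations = ceil(85/16) = 6; final-pass vl = 5

[iterations, last_vl] = [6, 5]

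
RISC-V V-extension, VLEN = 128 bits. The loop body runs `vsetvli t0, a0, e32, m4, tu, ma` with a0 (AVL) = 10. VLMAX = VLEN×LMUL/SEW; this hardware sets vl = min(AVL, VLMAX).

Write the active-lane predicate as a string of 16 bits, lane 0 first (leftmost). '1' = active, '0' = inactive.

predicate = 1111111111000000

lanes per group: 128·4/32 = 16
vl ← min(10, 16) = 10
bits (lane 0 leftmost): 1111111111000000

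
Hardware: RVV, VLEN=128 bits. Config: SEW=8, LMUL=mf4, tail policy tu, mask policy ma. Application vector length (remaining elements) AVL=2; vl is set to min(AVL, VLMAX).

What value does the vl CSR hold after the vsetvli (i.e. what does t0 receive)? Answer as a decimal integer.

VLMAX = (128 × 1/4) / 8 = 4 lanes
vl = min(AVL, VLMAX) = min(2, 4) = 2

vl = 2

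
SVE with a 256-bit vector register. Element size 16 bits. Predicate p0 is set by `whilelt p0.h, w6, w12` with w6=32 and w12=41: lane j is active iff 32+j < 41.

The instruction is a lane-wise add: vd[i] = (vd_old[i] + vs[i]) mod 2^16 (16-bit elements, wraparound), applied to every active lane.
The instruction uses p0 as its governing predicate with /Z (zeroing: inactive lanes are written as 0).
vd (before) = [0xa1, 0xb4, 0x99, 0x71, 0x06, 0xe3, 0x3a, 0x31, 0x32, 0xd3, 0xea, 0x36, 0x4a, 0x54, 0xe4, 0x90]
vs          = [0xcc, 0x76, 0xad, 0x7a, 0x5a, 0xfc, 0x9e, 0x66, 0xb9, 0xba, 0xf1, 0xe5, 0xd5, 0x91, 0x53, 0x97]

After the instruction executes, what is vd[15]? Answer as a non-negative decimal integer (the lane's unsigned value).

256-bit reg / 16-bit elem → 16 lanes
whilelt: lane j active iff 32+j < 41 → j < 9 → 9 active
  i=0: add(0xa1,0xcc) → 365
  i=1: add(0xb4,0x76) → 298
  i=2: add(0x99,0xad) → 326
  i=3: add(0x71,0x7a) → 235
  i=4: add(0x06,0x5a) → 96
  i=5: add(0xe3,0xfc) → 479
  i=6: add(0x3a,0x9e) → 216
  i=7: add(0x31,0x66) → 151
  i=8: add(0x32,0xb9) → 235
  i=9: tail/zero → 0
  i=10: tail/zero → 0
  i=11: tail/zero → 0
  i=12: tail/zero → 0
  i=13: tail/zero → 0
  i=14: tail/zero → 0
  i=15: tail/zero → 0

vd[15] = 0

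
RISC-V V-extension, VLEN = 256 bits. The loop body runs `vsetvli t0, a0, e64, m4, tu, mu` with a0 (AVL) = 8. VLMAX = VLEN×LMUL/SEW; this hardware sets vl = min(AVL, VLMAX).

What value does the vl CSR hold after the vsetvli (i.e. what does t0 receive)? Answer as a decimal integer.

lanes per group: 256·4/64 = 16
vl = min(AVL, VLMAX) = min(8, 16) = 8

vl = 8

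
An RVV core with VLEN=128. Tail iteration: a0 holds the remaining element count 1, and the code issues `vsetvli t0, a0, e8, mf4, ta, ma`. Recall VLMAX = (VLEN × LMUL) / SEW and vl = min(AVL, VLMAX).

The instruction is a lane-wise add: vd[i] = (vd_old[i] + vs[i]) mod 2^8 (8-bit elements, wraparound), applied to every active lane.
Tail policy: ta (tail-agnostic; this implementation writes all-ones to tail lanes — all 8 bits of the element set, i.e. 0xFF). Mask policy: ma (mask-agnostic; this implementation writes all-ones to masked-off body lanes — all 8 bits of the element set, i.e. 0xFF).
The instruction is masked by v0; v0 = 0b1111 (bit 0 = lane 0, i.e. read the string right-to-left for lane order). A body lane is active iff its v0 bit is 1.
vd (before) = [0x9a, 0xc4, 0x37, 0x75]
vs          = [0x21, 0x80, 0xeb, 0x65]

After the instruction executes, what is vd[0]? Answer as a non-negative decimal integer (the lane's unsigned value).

lanes per group: 128·1/4/8 = 4
AVL=1 ≤ VLMAX=4, so vl = 1
[0] add(0x9a,0x21) = 0xbb
[1] tail/ones = 0xff
[2] tail/ones = 0xff
[3] tail/ones = 0xff

vd[0] = 187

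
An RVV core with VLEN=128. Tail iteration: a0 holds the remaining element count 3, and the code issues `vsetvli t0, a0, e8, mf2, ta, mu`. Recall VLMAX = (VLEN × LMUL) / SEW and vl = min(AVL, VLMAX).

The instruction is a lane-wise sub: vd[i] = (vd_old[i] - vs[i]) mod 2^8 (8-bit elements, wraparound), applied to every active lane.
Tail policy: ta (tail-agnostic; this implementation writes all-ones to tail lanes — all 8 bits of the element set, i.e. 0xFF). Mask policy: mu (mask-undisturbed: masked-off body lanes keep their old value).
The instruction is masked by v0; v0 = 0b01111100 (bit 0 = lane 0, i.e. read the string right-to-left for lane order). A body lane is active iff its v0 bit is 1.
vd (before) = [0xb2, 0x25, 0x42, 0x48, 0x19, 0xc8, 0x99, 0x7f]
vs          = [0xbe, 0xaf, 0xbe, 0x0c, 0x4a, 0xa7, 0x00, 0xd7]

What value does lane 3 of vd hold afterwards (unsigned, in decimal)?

lanes per group: 128·1/2/8 = 8
AVL=3 ≤ VLMAX=8, so vl = 3
lane  0: mask-off/keep ⇒ 0xb2
lane  1: mask-off/keep ⇒ 0x25
lane  2: sub(0x42,0xbe) ⇒ 0x84
lane  3: tail/ones ⇒ 0xff
lane  4: tail/ones ⇒ 0xff
lane  5: tail/ones ⇒ 0xff
lane  6: tail/ones ⇒ 0xff
lane  7: tail/ones ⇒ 0xff

vd[3] = 255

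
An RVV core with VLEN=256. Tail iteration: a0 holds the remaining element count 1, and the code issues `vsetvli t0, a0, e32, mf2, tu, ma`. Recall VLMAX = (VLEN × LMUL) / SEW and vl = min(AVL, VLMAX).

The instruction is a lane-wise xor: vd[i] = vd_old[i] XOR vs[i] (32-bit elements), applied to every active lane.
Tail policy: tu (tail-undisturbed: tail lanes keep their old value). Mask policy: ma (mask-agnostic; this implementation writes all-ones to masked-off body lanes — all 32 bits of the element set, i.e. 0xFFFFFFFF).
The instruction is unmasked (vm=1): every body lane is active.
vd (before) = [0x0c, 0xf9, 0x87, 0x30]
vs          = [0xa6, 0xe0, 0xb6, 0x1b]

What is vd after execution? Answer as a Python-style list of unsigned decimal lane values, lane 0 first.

vd = [170, 249, 135, 48]

VLMAX = (256 × 1/2) / 32 = 4 lanes
vl ← min(1, 4) = 1
  i=0: xor(0x0c,0xa6) → 170
  i=1: tail/keep → 249
  i=2: tail/keep → 135
  i=3: tail/keep → 48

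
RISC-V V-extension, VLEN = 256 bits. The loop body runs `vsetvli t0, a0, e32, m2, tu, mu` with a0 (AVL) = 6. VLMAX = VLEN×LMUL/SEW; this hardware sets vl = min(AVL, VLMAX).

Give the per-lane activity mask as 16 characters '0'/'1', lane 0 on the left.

VLMAX = (256 × 2) / 32 = 16 lanes
AVL=6 ≤ VLMAX=16, so vl = 6
bits (lane 0 leftmost): 1111110000000000

predicate = 1111110000000000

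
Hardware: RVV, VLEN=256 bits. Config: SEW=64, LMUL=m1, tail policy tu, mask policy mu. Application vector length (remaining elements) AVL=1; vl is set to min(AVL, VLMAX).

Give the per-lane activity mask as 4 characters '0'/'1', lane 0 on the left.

lanes per group: 256·1/64 = 4
AVL=1 ≤ VLMAX=4, so vl = 1
bits (lane 0 leftmost): 1000

predicate = 1000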